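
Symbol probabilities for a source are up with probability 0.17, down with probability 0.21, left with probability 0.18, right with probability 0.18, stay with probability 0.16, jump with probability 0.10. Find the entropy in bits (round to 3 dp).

H = −Σ pᵢ log₂ pᵢ.
−0.17·log₂(0.17) = 0.4346
−0.21·log₂(0.21) = 0.4728
−0.18·log₂(0.18) = 0.4453
−0.18·log₂(0.18) = 0.4453
−0.16·log₂(0.16) = 0.4230
−0.10·log₂(0.10) = 0.3322
Sum ≈ 2.5532 → 2.553 bits.

2.553 bits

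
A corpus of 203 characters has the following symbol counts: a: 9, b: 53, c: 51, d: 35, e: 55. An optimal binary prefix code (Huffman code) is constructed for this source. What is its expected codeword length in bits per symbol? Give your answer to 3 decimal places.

2.217 bits/symbol

Probabilities are the counts divided by 203.
Repeatedly combine the two least-probable nodes; the expected code length is the sum of the merged weights.
merge 9/203 + 5/29 → 44/203
merge 44/203 + 51/203 → 95/203
merge 53/203 + 55/203 → 108/203
merge 95/203 + 108/203 → 1
L = 44/203 + 95/203 + 108/203 + 1 = 450/203 ≈ 2.217 bits/symbol.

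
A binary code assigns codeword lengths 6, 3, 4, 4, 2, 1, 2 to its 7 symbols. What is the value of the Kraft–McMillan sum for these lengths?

With common denominator 2^6 = 64: Σ 2^(−ℓᵢ) = 1/64 + 8/64 + 4/64 + 4/64 + 16/64 + 32/64 + 16/64 = 81/64 = 1.265625.

1.265625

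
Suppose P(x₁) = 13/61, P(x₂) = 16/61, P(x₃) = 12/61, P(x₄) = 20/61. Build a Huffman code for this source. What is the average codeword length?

Repeatedly combine the two least-probable nodes; the expected code length is the sum of the merged weights.
merge 12/61 + 13/61 → 25/61
merge 16/61 + 20/61 → 36/61
merge 25/61 + 36/61 → 1
L = 25/61 + 36/61 + 1 = 2 bits/symbol.

2 bits/symbol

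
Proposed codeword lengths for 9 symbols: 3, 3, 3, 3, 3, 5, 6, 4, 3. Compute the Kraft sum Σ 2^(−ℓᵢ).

With common denominator 2^6 = 64: Σ 2^(−ℓᵢ) = 8/64 + 8/64 + 8/64 + 8/64 + 8/64 + 2/64 + 1/64 + 4/64 + 8/64 = 55/64 = 0.859375.

0.859375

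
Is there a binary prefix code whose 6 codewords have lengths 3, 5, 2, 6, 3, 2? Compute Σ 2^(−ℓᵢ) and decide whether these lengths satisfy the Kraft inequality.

With common denominator 2^6 = 64: Σ 2^(−ℓᵢ) = 8/64 + 2/64 + 16/64 + 1/64 + 8/64 + 16/64 = 51/64 = 0.796875.
Kraft's inequality requires Σ ≤ 1; here Σ = 0.796875 ≤ 1, so such a prefix code exists.

0.796875; yes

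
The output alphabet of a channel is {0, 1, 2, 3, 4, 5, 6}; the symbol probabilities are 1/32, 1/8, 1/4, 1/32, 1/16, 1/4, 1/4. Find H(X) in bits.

Each probability is a power of 1/2, so log₂(1/p) is an integer.
H = Σ p·log₂(1/p) = 1/32·5 + 1/8·3 + 1/4·2 + 1/32·5 + 1/16·4 + 1/4·2 + 1/4·2 = 2.4375 bits.

2.4375 bits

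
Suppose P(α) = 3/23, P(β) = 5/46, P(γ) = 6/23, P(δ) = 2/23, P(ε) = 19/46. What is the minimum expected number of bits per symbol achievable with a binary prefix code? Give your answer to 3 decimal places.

2.109 bits/symbol

Repeatedly combine the two least-probable nodes; the expected code length is the sum of the merged weights.
merge 2/23 + 5/46 → 9/46
merge 3/23 + 9/46 → 15/46
merge 6/23 + 15/46 → 27/46
merge 19/46 + 27/46 → 1
L = 9/46 + 15/46 + 27/46 + 1 = 97/46 ≈ 2.109 bits/symbol.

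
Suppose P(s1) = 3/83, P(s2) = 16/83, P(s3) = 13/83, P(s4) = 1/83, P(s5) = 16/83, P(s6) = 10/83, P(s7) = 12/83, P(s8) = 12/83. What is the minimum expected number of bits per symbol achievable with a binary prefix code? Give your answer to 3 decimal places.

2.831 bits/symbol

Repeatedly combine the two least-probable nodes; the expected code length is the sum of the merged weights.
merge 1/83 + 3/83 → 4/83
merge 4/83 + 10/83 → 14/83
merge 12/83 + 12/83 → 24/83
merge 13/83 + 14/83 → 27/83
merge 16/83 + 16/83 → 32/83
merge 24/83 + 27/83 → 51/83
merge 32/83 + 51/83 → 1
L = 4/83 + 14/83 + 24/83 + 27/83 + 32/83 + 51/83 + 1 = 235/83 ≈ 2.831 bits/symbol.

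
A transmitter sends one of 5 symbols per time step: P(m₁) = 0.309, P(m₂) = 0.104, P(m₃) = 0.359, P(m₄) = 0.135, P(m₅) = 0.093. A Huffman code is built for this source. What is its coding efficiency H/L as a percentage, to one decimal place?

96.9%

Entropy H = −Σ p log₂ p ≈ 2.1024 bits.
Huffman merges: 93/1000+13/125→197/1000; 27/200+197/1000→83/250; 309/1000+83/250→641/1000; 359/1000+641/1000→1. L = 217/100 ≈ 2.1700.
Efficiency = H/L = 2.1024/2.1700 = 96.9%.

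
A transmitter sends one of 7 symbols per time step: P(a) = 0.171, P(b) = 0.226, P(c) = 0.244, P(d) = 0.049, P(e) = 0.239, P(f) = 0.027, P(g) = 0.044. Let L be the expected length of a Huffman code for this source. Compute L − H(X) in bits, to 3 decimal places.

Entropy H = −Σ p log₂ p ≈ 2.4628 bits.
Huffman merges: 27/1000+11/250→71/1000; 49/1000+71/1000→3/25; 3/25+171/1000→291/1000; 113/500+239/1000→93/200; 61/250+291/1000→107/200; 93/200+107/200→1. L = 1241/500 ≈ 2.4820.
L − H = 2.4820 − 2.4628 = 0.019 bits.

0.019 bits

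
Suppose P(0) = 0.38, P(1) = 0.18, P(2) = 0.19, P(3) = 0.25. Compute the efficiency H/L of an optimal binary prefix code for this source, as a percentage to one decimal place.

Entropy H = −Σ p log₂ p ≈ 1.9310 bits.
Huffman merges: 9/50+19/100→37/100; 1/4+37/100→31/50; 19/50+31/50→1. L = 199/100 ≈ 1.9900.
Efficiency = H/L = 1.9310/1.9900 = 97.0%.

97.0%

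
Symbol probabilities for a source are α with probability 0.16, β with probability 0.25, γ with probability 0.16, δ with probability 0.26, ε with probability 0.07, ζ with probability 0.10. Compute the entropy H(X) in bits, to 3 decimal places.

2.452 bits

H = −Σ pᵢ log₂ pᵢ.
−0.16·log₂(0.16) = 0.4230
−0.25·log₂(0.25) = 0.5000
−0.16·log₂(0.16) = 0.4230
−0.26·log₂(0.26) = 0.5053
−0.07·log₂(0.07) = 0.2686
−0.10·log₂(0.10) = 0.3322
Sum ≈ 2.4521 → 2.452 bits.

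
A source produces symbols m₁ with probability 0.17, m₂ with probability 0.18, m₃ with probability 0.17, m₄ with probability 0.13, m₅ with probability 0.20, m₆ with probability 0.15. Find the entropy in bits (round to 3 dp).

2.572 bits

H = −Σ pᵢ log₂ pᵢ.
−0.17·log₂(0.17) = 0.4346
−0.18·log₂(0.18) = 0.4453
−0.17·log₂(0.17) = 0.4346
−0.13·log₂(0.13) = 0.3826
−0.20·log₂(0.20) = 0.4644
−0.15·log₂(0.15) = 0.4105
Sum ≈ 2.5721 → 2.572 bits.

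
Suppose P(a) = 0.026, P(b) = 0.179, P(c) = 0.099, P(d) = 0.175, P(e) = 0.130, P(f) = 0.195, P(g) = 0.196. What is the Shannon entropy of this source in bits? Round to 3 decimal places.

2.655 bits

H = −Σ pᵢ log₂ pᵢ.
−0.026·log₂(0.026) = 0.1369
−0.179·log₂(0.179) = 0.4443
−0.099·log₂(0.099) = 0.3303
−0.175·log₂(0.175) = 0.4401
−0.130·log₂(0.130) = 0.3826
−0.195·log₂(0.195) = 0.4599
−0.196·log₂(0.196) = 0.4608
Sum ≈ 2.6549 → 2.655 bits.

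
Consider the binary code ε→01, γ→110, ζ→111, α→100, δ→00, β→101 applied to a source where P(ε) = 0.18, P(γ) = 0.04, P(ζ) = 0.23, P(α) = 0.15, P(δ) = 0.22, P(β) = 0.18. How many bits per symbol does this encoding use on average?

L̄ = Σ pᵢ·ℓᵢ = 0.18·2 + 0.04·3 + 0.23·3 + 0.15·3 + 0.22·2 + 0.18·3 = 2.6 bits/symbol.

2.6 bits/symbol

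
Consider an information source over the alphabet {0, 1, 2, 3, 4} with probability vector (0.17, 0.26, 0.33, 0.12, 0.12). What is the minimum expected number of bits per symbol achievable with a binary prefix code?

Repeatedly combine the two least-probable nodes; the expected code length is the sum of the merged weights.
merge 3/25 + 3/25 → 6/25
merge 17/100 + 6/25 → 41/100
merge 13/50 + 33/100 → 59/100
merge 41/100 + 59/100 → 1
L = 6/25 + 41/100 + 59/100 + 1 = 56/25 = 2.24 bits/symbol.

2.24 bits/symbol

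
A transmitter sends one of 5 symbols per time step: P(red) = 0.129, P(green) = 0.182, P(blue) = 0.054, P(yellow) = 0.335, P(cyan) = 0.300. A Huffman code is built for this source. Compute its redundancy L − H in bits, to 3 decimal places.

Entropy H = −Σ p log₂ p ≈ 2.1055 bits.
Huffman merges: 27/500+129/1000→183/1000; 91/500+183/1000→73/200; 3/10+67/200→127/200; 73/200+127/200→1. L = 2183/1000 ≈ 2.1830.
L − H = 2.1830 − 2.1055 = 0.077 bits.

0.077 bits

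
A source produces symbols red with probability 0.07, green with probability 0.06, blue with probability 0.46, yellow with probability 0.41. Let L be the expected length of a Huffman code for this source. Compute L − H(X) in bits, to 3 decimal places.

0.115 bits

Entropy H = −Σ p log₂ p ≈ 1.5548 bits.
Huffman merges: 3/50+7/100→13/100; 13/100+41/100→27/50; 23/50+27/50→1. L = 167/100 ≈ 1.6700.
L − H = 1.6700 − 1.5548 = 0.115 bits.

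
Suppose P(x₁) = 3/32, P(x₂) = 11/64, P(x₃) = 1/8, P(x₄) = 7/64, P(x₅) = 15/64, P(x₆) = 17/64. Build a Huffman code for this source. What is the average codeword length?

2.5 bits/symbol

Repeatedly combine the two least-probable nodes; the expected code length is the sum of the merged weights.
merge 3/32 + 7/64 → 13/64
merge 1/8 + 11/64 → 19/64
merge 13/64 + 15/64 → 7/16
merge 17/64 + 19/64 → 9/16
merge 7/16 + 9/16 → 1
L = 13/64 + 19/64 + 7/16 + 9/16 + 1 = 5/2 = 2.5 bits/symbol.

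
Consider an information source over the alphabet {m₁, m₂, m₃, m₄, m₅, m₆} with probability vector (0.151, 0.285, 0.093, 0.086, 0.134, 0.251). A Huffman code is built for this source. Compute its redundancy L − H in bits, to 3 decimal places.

Entropy H = −Σ p log₂ p ≈ 2.4401 bits.
Huffman merges: 43/500+93/1000→179/1000; 67/500+151/1000→57/200; 179/1000+251/1000→43/100; 57/200+57/200→57/100; 43/100+57/100→1. L = 308/125 ≈ 2.4640.
L − H = 2.4640 − 2.4401 = 0.024 bits.

0.024 bits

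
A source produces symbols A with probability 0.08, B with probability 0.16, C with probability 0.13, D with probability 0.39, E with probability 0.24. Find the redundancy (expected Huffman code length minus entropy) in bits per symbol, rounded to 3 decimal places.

0.069 bits

Entropy H = −Σ p log₂ p ≈ 2.1211 bits.
Huffman merges: 2/25+13/100→21/100; 4/25+21/100→37/100; 6/25+37/100→61/100; 39/100+61/100→1. L = 219/100 ≈ 2.1900.
L − H = 2.1900 − 2.1211 = 0.069 bits.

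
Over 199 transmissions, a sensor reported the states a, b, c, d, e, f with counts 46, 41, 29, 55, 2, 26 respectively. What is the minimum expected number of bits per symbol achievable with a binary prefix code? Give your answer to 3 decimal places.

Probabilities are the counts divided by 199.
Repeatedly combine the two least-probable nodes; the expected code length is the sum of the merged weights.
merge 2/199 + 26/199 → 28/199
merge 28/199 + 29/199 → 57/199
merge 41/199 + 46/199 → 87/199
merge 55/199 + 57/199 → 112/199
merge 87/199 + 112/199 → 1
L = 28/199 + 57/199 + 87/199 + 112/199 + 1 = 483/199 ≈ 2.427 bits/symbol.

2.427 bits/symbol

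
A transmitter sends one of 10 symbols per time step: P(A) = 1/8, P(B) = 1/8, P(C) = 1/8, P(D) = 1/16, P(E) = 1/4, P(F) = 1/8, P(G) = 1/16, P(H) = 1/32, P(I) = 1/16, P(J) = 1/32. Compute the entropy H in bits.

Each probability is a power of 1/2, so log₂(1/p) is an integer.
H = Σ p·log₂(1/p) = 1/8·3 + 1/8·3 + 1/8·3 + 1/16·4 + 1/4·2 + 1/8·3 + 1/16·4 + 1/32·5 + 1/16·4 + 1/32·5 = 3.0625 bits.

3.0625 bits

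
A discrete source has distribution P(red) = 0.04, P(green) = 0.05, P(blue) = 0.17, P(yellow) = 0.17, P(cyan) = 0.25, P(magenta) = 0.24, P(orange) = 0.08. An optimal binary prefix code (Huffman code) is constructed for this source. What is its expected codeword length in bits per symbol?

Repeatedly combine the two least-probable nodes; the expected code length is the sum of the merged weights.
merge 1/25 + 1/20 → 9/100
merge 2/25 + 9/100 → 17/100
merge 17/100 + 17/100 → 17/50
merge 17/100 + 6/25 → 41/100
merge 1/4 + 17/50 → 59/100
merge 41/100 + 59/100 → 1
L = 9/100 + 17/100 + 17/50 + 41/100 + 59/100 + 1 = 13/5 = 2.6 bits/symbol.

2.6 bits/symbol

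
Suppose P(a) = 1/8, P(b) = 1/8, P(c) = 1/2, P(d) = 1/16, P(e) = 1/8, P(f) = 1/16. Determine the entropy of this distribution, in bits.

2.125 bits

Each probability is a power of 1/2, so log₂(1/p) is an integer.
H = Σ p·log₂(1/p) = 1/8·3 + 1/8·3 + 1/2·1 + 1/16·4 + 1/8·3 + 1/16·4 = 2.125 bits.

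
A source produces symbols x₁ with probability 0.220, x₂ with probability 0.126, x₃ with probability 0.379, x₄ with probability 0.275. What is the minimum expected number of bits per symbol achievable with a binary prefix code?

1.967 bits/symbol

Repeatedly combine the two least-probable nodes; the expected code length is the sum of the merged weights.
merge 63/500 + 11/50 → 173/500
merge 11/40 + 173/500 → 621/1000
merge 379/1000 + 621/1000 → 1
L = 173/500 + 621/1000 + 1 = 1967/1000 = 1.967 bits/symbol.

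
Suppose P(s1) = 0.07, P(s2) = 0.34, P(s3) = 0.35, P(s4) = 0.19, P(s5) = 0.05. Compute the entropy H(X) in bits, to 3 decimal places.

1.999 bits

H = −Σ pᵢ log₂ pᵢ.
−0.07·log₂(0.07) = 0.2686
−0.34·log₂(0.34) = 0.5292
−0.35·log₂(0.35) = 0.5301
−0.19·log₂(0.19) = 0.4552
−0.05·log₂(0.05) = 0.2161
Sum ≈ 1.9992 → 1.999 bits.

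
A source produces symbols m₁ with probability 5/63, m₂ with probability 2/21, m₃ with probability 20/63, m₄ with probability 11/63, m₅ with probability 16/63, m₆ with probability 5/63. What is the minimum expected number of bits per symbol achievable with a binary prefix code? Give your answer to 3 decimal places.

2.413 bits/symbol

Repeatedly combine the two least-probable nodes; the expected code length is the sum of the merged weights.
merge 5/63 + 5/63 → 10/63
merge 2/21 + 10/63 → 16/63
merge 11/63 + 16/63 → 3/7
merge 16/63 + 20/63 → 4/7
merge 3/7 + 4/7 → 1
L = 10/63 + 16/63 + 3/7 + 4/7 + 1 = 152/63 ≈ 2.413 bits/symbol.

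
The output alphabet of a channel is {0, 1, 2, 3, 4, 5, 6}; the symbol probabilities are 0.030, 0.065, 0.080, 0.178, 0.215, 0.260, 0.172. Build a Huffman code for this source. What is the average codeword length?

2.617 bits/symbol

Repeatedly combine the two least-probable nodes; the expected code length is the sum of the merged weights.
merge 3/100 + 13/200 → 19/200
merge 2/25 + 19/200 → 7/40
merge 43/250 + 7/40 → 347/1000
merge 89/500 + 43/200 → 393/1000
merge 13/50 + 347/1000 → 607/1000
merge 393/1000 + 607/1000 → 1
L = 19/200 + 7/40 + 347/1000 + 393/1000 + 607/1000 + 1 = 2617/1000 = 2.617 bits/symbol.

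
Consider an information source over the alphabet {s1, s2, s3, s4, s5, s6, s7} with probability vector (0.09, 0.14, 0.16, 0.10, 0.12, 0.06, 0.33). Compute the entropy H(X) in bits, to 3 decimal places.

2.603 bits

H = −Σ pᵢ log₂ pᵢ.
−0.09·log₂(0.09) = 0.3127
−0.14·log₂(0.14) = 0.3971
−0.16·log₂(0.16) = 0.4230
−0.10·log₂(0.10) = 0.3322
−0.12·log₂(0.12) = 0.3671
−0.06·log₂(0.06) = 0.2435
−0.33·log₂(0.33) = 0.5278
Sum ≈ 2.6034 → 2.603 bits.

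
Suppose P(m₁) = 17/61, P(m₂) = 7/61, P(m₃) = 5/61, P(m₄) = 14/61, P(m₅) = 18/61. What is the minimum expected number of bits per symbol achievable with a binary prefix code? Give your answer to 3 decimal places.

Repeatedly combine the two least-probable nodes; the expected code length is the sum of the merged weights.
merge 5/61 + 7/61 → 12/61
merge 12/61 + 14/61 → 26/61
merge 17/61 + 18/61 → 35/61
merge 26/61 + 35/61 → 1
L = 12/61 + 26/61 + 35/61 + 1 = 134/61 ≈ 2.197 bits/symbol.

2.197 bits/symbol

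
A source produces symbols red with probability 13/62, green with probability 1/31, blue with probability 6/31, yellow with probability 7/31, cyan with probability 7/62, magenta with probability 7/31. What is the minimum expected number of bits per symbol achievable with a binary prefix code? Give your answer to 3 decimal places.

Repeatedly combine the two least-probable nodes; the expected code length is the sum of the merged weights.
merge 1/31 + 7/62 → 9/62
merge 9/62 + 6/31 → 21/62
merge 13/62 + 7/31 → 27/62
merge 7/31 + 21/62 → 35/62
merge 27/62 + 35/62 → 1
L = 9/62 + 21/62 + 27/62 + 35/62 + 1 = 77/31 ≈ 2.484 bits/symbol.

2.484 bits/symbol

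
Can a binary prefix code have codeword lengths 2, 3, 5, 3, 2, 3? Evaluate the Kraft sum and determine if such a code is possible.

With common denominator 2^5 = 32: Σ 2^(−ℓᵢ) = 8/32 + 4/32 + 1/32 + 4/32 + 8/32 + 4/32 = 29/32 = 0.90625.
Kraft's inequality requires Σ ≤ 1; here Σ = 0.90625 ≤ 1, so such a prefix code exists.

0.90625; yes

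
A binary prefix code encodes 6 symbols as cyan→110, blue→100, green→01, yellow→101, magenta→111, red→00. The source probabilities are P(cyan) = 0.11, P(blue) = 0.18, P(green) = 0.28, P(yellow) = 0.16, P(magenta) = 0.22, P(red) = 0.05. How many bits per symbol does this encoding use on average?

2.67 bits/symbol

L̄ = Σ pᵢ·ℓᵢ = 0.11·3 + 0.18·3 + 0.28·2 + 0.16·3 + 0.22·3 + 0.05·2 = 2.67 bits/symbol.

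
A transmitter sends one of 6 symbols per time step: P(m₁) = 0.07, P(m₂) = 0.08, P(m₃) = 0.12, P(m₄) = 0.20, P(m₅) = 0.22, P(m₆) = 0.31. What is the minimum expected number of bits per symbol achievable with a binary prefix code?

2.42 bits/symbol

Repeatedly combine the two least-probable nodes; the expected code length is the sum of the merged weights.
merge 7/100 + 2/25 → 3/20
merge 3/25 + 3/20 → 27/100
merge 1/5 + 11/50 → 21/50
merge 27/100 + 31/100 → 29/50
merge 21/50 + 29/50 → 1
L = 3/20 + 27/100 + 21/50 + 29/50 + 1 = 121/50 = 2.42 bits/symbol.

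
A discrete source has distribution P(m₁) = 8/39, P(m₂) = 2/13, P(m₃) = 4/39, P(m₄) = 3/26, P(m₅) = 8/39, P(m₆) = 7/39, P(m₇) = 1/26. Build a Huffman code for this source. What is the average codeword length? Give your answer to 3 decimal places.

2.731 bits/symbol

Repeatedly combine the two least-probable nodes; the expected code length is the sum of the merged weights.
merge 1/26 + 4/39 → 11/78
merge 3/26 + 11/78 → 10/39
merge 2/13 + 7/39 → 1/3
merge 8/39 + 8/39 → 16/39
merge 10/39 + 1/3 → 23/39
merge 16/39 + 23/39 → 1
L = 11/78 + 10/39 + 1/3 + 16/39 + 23/39 + 1 = 71/26 ≈ 2.731 bits/symbol.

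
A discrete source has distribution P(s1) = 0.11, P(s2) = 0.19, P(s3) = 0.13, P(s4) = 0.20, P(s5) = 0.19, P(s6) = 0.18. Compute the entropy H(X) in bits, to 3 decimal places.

H = −Σ pᵢ log₂ pᵢ.
−0.11·log₂(0.11) = 0.3503
−0.19·log₂(0.19) = 0.4552
−0.13·log₂(0.13) = 0.3826
−0.20·log₂(0.20) = 0.4644
−0.19·log₂(0.19) = 0.4552
−0.18·log₂(0.18) = 0.4453
Sum ≈ 2.5531 → 2.553 bits.

2.553 bits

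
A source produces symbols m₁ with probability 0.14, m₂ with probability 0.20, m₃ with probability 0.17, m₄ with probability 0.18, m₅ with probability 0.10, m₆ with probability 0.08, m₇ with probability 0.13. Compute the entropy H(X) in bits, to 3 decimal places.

2.748 bits

H = −Σ pᵢ log₂ pᵢ.
−0.14·log₂(0.14) = 0.3971
−0.20·log₂(0.20) = 0.4644
−0.17·log₂(0.17) = 0.4346
−0.18·log₂(0.18) = 0.4453
−0.10·log₂(0.10) = 0.3322
−0.08·log₂(0.08) = 0.2915
−0.13·log₂(0.13) = 0.3826
Sum ≈ 2.7477 → 2.748 bits.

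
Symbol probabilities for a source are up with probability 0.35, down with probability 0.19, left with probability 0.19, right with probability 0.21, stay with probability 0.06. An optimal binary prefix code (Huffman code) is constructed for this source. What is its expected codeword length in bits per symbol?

2.25 bits/symbol

Repeatedly combine the two least-probable nodes; the expected code length is the sum of the merged weights.
merge 3/50 + 19/100 → 1/4
merge 19/100 + 21/100 → 2/5
merge 1/4 + 7/20 → 3/5
merge 2/5 + 3/5 → 1
L = 1/4 + 2/5 + 3/5 + 1 = 9/4 = 2.25 bits/symbol.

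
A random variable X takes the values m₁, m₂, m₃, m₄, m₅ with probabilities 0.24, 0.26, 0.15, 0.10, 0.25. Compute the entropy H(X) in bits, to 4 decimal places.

H = −Σ pᵢ log₂ pᵢ.
−0.24·log₂(0.24) = 0.4941
−0.26·log₂(0.26) = 0.5053
−0.15·log₂(0.15) = 0.4105
−0.10·log₂(0.10) = 0.3322
−0.25·log₂(0.25) = 0.5000
Sum ≈ 2.2422 → 2.2422 bits.

2.2422 bits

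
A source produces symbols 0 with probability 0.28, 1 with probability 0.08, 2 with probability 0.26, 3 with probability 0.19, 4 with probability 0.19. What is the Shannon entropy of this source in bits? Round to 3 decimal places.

2.221 bits

H = −Σ pᵢ log₂ pᵢ.
−0.28·log₂(0.28) = 0.5142
−0.08·log₂(0.08) = 0.2915
−0.26·log₂(0.26) = 0.5053
−0.19·log₂(0.19) = 0.4552
−0.19·log₂(0.19) = 0.4552
Sum ≈ 2.2215 → 2.221 bits.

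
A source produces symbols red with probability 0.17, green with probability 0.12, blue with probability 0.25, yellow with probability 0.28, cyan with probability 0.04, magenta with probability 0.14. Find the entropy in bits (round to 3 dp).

2.399 bits

H = −Σ pᵢ log₂ pᵢ.
−0.17·log₂(0.17) = 0.4346
−0.12·log₂(0.12) = 0.3671
−0.25·log₂(0.25) = 0.5000
−0.28·log₂(0.28) = 0.5142
−0.04·log₂(0.04) = 0.1858
−0.14·log₂(0.14) = 0.3971
Sum ≈ 2.3987 → 2.399 bits.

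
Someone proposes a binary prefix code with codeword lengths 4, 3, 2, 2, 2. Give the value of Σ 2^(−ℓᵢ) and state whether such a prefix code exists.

With common denominator 2^4 = 16: Σ 2^(−ℓᵢ) = 1/16 + 2/16 + 4/16 + 4/16 + 4/16 = 15/16 = 0.9375.
Kraft's inequality requires Σ ≤ 1; here Σ = 0.9375 ≤ 1, so such a prefix code exists.

0.9375; yes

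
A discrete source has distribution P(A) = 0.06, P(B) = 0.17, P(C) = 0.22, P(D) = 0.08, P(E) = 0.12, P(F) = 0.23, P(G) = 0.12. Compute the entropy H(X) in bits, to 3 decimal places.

2.672 bits

H = −Σ pᵢ log₂ pᵢ.
−0.06·log₂(0.06) = 0.2435
−0.17·log₂(0.17) = 0.4346
−0.22·log₂(0.22) = 0.4806
−0.08·log₂(0.08) = 0.2915
−0.12·log₂(0.12) = 0.3671
−0.23·log₂(0.23) = 0.4877
−0.12·log₂(0.12) = 0.3671
Sum ≈ 2.6720 → 2.672 bits.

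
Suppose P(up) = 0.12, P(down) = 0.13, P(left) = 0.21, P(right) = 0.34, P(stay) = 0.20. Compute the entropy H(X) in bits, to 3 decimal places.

2.216 bits

H = −Σ pᵢ log₂ pᵢ.
−0.12·log₂(0.12) = 0.3671
−0.13·log₂(0.13) = 0.3826
−0.21·log₂(0.21) = 0.4728
−0.34·log₂(0.34) = 0.5292
−0.20·log₂(0.20) = 0.4644
Sum ≈ 2.2161 → 2.216 bits.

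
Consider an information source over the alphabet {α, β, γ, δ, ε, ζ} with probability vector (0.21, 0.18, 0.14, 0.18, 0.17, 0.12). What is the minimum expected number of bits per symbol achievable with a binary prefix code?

2.61 bits/symbol

Repeatedly combine the two least-probable nodes; the expected code length is the sum of the merged weights.
merge 3/25 + 7/50 → 13/50
merge 17/100 + 9/50 → 7/20
merge 9/50 + 21/100 → 39/100
merge 13/50 + 7/20 → 61/100
merge 39/100 + 61/100 → 1
L = 13/50 + 7/20 + 39/100 + 61/100 + 1 = 261/100 = 2.61 bits/symbol.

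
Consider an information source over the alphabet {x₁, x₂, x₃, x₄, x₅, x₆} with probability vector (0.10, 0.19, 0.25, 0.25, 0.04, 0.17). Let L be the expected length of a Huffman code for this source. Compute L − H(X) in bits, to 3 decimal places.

0.042 bits

Entropy H = −Σ p log₂ p ≈ 2.4078 bits.
Huffman merges: 1/25+1/10→7/50; 7/50+17/100→31/100; 19/100+1/4→11/25; 1/4+31/100→14/25; 11/25+14/25→1. L = 49/20 ≈ 2.4500.
L − H = 2.4500 − 2.4078 = 0.042 bits.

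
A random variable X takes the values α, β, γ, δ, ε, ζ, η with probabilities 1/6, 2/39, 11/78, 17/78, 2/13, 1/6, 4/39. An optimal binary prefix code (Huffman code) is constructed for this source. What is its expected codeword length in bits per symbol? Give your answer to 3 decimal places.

2.769 bits/symbol

Repeatedly combine the two least-probable nodes; the expected code length is the sum of the merged weights.
merge 2/39 + 4/39 → 2/13
merge 11/78 + 2/13 → 23/78
merge 2/13 + 1/6 → 25/78
merge 1/6 + 17/78 → 5/13
merge 23/78 + 25/78 → 8/13
merge 5/13 + 8/13 → 1
L = 2/13 + 23/78 + 25/78 + 5/13 + 8/13 + 1 = 36/13 ≈ 2.769 bits/symbol.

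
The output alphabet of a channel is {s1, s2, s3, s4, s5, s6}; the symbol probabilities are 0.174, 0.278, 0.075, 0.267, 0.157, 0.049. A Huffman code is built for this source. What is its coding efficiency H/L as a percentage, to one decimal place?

Entropy H = −Σ p log₂ p ≈ 2.3739 bits.
Huffman merges: 49/1000+3/40→31/250; 31/250+157/1000→281/1000; 87/500+267/1000→441/1000; 139/500+281/1000→559/1000; 441/1000+559/1000→1. L = 481/200 ≈ 2.4050.
Efficiency = H/L = 2.3739/2.4050 = 98.7%.

98.7%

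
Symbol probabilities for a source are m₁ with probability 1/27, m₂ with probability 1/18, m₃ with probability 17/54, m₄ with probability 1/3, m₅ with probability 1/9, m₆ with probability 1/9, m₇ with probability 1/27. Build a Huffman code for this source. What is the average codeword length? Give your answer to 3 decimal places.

Repeatedly combine the two least-probable nodes; the expected code length is the sum of the merged weights.
merge 1/27 + 1/27 → 2/27
merge 1/18 + 2/27 → 7/54
merge 1/9 + 1/9 → 2/9
merge 7/54 + 2/9 → 19/54
merge 17/54 + 1/3 → 35/54
merge 19/54 + 35/54 → 1
L = 2/27 + 7/54 + 2/9 + 19/54 + 35/54 + 1 = 131/54 ≈ 2.426 bits/symbol.

2.426 bits/symbol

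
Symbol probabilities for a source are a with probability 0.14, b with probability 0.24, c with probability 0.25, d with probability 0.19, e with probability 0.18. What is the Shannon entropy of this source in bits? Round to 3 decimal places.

H = −Σ pᵢ log₂ pᵢ.
−0.14·log₂(0.14) = 0.3971
−0.24·log₂(0.24) = 0.4941
−0.25·log₂(0.25) = 0.5000
−0.19·log₂(0.19) = 0.4552
−0.18·log₂(0.18) = 0.4453
Sum ≈ 2.2918 → 2.292 bits.

2.292 bits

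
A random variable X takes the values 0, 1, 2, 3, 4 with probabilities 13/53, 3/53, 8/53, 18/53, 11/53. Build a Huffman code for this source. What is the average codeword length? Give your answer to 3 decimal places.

2.208 bits/symbol

Repeatedly combine the two least-probable nodes; the expected code length is the sum of the merged weights.
merge 3/53 + 8/53 → 11/53
merge 11/53 + 11/53 → 22/53
merge 13/53 + 18/53 → 31/53
merge 22/53 + 31/53 → 1
L = 11/53 + 22/53 + 31/53 + 1 = 117/53 ≈ 2.208 bits/symbol.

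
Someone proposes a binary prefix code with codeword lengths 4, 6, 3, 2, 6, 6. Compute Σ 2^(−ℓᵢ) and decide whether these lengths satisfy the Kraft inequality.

0.484375; yes

With common denominator 2^6 = 64: Σ 2^(−ℓᵢ) = 4/64 + 1/64 + 8/64 + 16/64 + 1/64 + 1/64 = 31/64 = 0.484375.
Kraft's inequality requires Σ ≤ 1; here Σ = 0.484375 ≤ 1, so such a prefix code exists.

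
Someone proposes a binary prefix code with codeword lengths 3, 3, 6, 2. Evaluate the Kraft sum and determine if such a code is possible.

0.515625; yes

With common denominator 2^6 = 64: Σ 2^(−ℓᵢ) = 8/64 + 8/64 + 1/64 + 16/64 = 33/64 = 0.515625.
Kraft's inequality requires Σ ≤ 1; here Σ = 0.515625 ≤ 1, so such a prefix code exists.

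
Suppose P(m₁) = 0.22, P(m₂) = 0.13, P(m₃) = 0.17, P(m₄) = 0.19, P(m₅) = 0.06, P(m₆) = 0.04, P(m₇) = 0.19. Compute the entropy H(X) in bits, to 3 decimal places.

2.638 bits

H = −Σ pᵢ log₂ pᵢ.
−0.22·log₂(0.22) = 0.4806
−0.13·log₂(0.13) = 0.3826
−0.17·log₂(0.17) = 0.4346
−0.19·log₂(0.19) = 0.4552
−0.06·log₂(0.06) = 0.2435
−0.04·log₂(0.04) = 0.1858
−0.19·log₂(0.19) = 0.4552
Sum ≈ 2.6375 → 2.638 bits.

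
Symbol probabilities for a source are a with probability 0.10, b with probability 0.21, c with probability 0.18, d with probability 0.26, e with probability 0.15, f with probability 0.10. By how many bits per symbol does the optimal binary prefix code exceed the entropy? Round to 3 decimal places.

0.032 bits

Entropy H = −Σ p log₂ p ≈ 2.4983 bits.
Huffman merges: 1/10+1/10→1/5; 3/20+9/50→33/100; 1/5+21/100→41/100; 13/50+33/100→59/100; 41/100+59/100→1. L = 253/100 ≈ 2.5300.
L − H = 2.5300 − 2.4983 = 0.032 bits.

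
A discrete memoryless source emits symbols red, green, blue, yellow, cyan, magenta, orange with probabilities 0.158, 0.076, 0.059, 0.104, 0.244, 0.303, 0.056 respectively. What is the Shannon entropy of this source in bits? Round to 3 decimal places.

H = −Σ pᵢ log₂ pᵢ.
−0.158·log₂(0.158) = 0.4206
−0.076·log₂(0.076) = 0.2826
−0.059·log₂(0.059) = 0.2409
−0.104·log₂(0.104) = 0.3396
−0.244·log₂(0.244) = 0.4966
−0.303·log₂(0.303) = 0.5220
−0.056·log₂(0.056) = 0.2329
Sum ≈ 2.5350 → 2.535 bits.

2.535 bits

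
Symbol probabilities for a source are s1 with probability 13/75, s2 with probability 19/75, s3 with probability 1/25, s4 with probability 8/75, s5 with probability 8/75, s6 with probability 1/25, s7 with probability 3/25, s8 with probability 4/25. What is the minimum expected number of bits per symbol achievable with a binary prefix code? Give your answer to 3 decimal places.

Repeatedly combine the two least-probable nodes; the expected code length is the sum of the merged weights.
merge 1/25 + 1/25 → 2/25
merge 2/25 + 8/75 → 14/75
merge 8/75 + 3/25 → 17/75
merge 4/25 + 13/75 → 1/3
merge 14/75 + 17/75 → 31/75
merge 19/75 + 1/3 → 44/75
merge 31/75 + 44/75 → 1
L = 2/25 + 14/75 + 17/75 + 1/3 + 31/75 + 44/75 + 1 = 212/75 ≈ 2.827 bits/symbol.

2.827 bits/symbol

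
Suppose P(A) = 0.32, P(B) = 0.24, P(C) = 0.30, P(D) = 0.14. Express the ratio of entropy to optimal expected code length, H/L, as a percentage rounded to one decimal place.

Entropy H = −Σ p log₂ p ≈ 1.9384 bits.
Huffman merges: 7/50+6/25→19/50; 3/10+8/25→31/50; 19/50+31/50→1. L = 2 ≈ 2.0000.
Efficiency = H/L = 1.9384/2.0000 = 96.9%.

96.9%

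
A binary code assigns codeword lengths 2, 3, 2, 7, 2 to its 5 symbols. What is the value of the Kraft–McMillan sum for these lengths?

0.8828125

With common denominator 2^7 = 128: Σ 2^(−ℓᵢ) = 32/128 + 16/128 + 32/128 + 1/128 + 32/128 = 113/128 = 0.8828125.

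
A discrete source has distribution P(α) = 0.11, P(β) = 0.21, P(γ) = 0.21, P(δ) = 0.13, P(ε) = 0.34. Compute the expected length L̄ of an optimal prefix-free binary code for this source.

2.24 bits/symbol

Repeatedly combine the two least-probable nodes; the expected code length is the sum of the merged weights.
merge 11/100 + 13/100 → 6/25
merge 21/100 + 21/100 → 21/50
merge 6/25 + 17/50 → 29/50
merge 21/50 + 29/50 → 1
L = 6/25 + 21/50 + 29/50 + 1 = 56/25 = 2.24 bits/symbol.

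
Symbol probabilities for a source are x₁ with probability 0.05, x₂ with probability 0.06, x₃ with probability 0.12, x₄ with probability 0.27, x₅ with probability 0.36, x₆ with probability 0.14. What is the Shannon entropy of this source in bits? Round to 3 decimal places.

H = −Σ pᵢ log₂ pᵢ.
−0.05·log₂(0.05) = 0.2161
−0.06·log₂(0.06) = 0.2435
−0.12·log₂(0.12) = 0.3671
−0.27·log₂(0.27) = 0.5100
−0.36·log₂(0.36) = 0.5306
−0.14·log₂(0.14) = 0.3971
Sum ≈ 2.2644 → 2.264 bits.

2.264 bits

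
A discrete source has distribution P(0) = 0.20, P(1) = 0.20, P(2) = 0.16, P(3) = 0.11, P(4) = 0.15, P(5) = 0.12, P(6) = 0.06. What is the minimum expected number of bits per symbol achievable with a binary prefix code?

2.77 bits/symbol

Repeatedly combine the two least-probable nodes; the expected code length is the sum of the merged weights.
merge 3/50 + 11/100 → 17/100
merge 3/25 + 3/20 → 27/100
merge 4/25 + 17/100 → 33/100
merge 1/5 + 1/5 → 2/5
merge 27/100 + 33/100 → 3/5
merge 2/5 + 3/5 → 1
L = 17/100 + 27/100 + 33/100 + 2/5 + 3/5 + 1 = 277/100 = 2.77 bits/symbol.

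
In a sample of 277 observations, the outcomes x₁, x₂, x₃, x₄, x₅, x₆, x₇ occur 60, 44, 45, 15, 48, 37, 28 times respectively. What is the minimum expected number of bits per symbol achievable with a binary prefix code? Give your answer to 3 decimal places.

Probabilities are the counts divided by 277.
Repeatedly combine the two least-probable nodes; the expected code length is the sum of the merged weights.
merge 15/277 + 28/277 → 43/277
merge 37/277 + 43/277 → 80/277
merge 44/277 + 45/277 → 89/277
merge 48/277 + 60/277 → 108/277
merge 80/277 + 89/277 → 169/277
merge 108/277 + 169/277 → 1
L = 43/277 + 80/277 + 89/277 + 108/277 + 169/277 + 1 = 766/277 ≈ 2.765 bits/symbol.

2.765 bits/symbol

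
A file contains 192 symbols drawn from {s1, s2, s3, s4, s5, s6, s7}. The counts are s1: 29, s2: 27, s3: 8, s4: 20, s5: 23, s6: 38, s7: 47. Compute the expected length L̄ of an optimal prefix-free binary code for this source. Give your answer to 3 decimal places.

Probabilities are the counts divided by 192.
Repeatedly combine the two least-probable nodes; the expected code length is the sum of the merged weights.
merge 1/24 + 5/48 → 7/48
merge 23/192 + 9/64 → 25/96
merge 7/48 + 29/192 → 19/64
merge 19/96 + 47/192 → 85/192
merge 25/96 + 19/64 → 107/192
merge 85/192 + 107/192 → 1
L = 7/48 + 25/96 + 19/64 + 85/192 + 107/192 + 1 = 173/64 ≈ 2.703 bits/symbol.

2.703 bits/symbol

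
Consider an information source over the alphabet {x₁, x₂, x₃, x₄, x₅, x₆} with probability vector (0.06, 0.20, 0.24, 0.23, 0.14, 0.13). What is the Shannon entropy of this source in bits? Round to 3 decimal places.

H = −Σ pᵢ log₂ pᵢ.
−0.06·log₂(0.06) = 0.2435
−0.20·log₂(0.20) = 0.4644
−0.24·log₂(0.24) = 0.4941
−0.23·log₂(0.23) = 0.4877
−0.14·log₂(0.14) = 0.3971
−0.13·log₂(0.13) = 0.3826
Sum ≈ 2.4695 → 2.469 bits.

2.469 bits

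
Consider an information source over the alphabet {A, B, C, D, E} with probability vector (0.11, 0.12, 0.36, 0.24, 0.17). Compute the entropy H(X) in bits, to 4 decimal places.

2.1767 bits

H = −Σ pᵢ log₂ pᵢ.
−0.11·log₂(0.11) = 0.3503
−0.12·log₂(0.12) = 0.3671
−0.36·log₂(0.36) = 0.5306
−0.24·log₂(0.24) = 0.4941
−0.17·log₂(0.17) = 0.4346
Sum ≈ 2.1767 → 2.1767 bits.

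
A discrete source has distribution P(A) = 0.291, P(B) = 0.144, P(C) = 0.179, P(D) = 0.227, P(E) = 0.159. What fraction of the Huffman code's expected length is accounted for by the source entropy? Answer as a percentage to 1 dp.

Entropy H = −Σ p log₂ p ≈ 2.2725 bits.
Huffman merges: 18/125+159/1000→303/1000; 179/1000+227/1000→203/500; 291/1000+303/1000→297/500; 203/500+297/500→1. L = 2303/1000 ≈ 2.3030.
Efficiency = H/L = 2.2725/2.3030 = 98.7%.

98.7%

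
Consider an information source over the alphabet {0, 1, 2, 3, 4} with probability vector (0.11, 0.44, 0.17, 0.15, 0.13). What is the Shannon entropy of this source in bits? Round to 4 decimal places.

2.0992 bits

H = −Σ pᵢ log₂ pᵢ.
−0.11·log₂(0.11) = 0.3503
−0.44·log₂(0.44) = 0.5211
−0.17·log₂(0.17) = 0.4346
−0.15·log₂(0.15) = 0.4105
−0.13·log₂(0.13) = 0.3826
Sum ≈ 2.0992 → 2.0992 bits.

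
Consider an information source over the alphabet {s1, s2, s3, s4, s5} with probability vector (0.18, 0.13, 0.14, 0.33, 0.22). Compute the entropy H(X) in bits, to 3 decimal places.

H = −Σ pᵢ log₂ pᵢ.
−0.18·log₂(0.18) = 0.4453
−0.13·log₂(0.13) = 0.3826
−0.14·log₂(0.14) = 0.3971
−0.33·log₂(0.33) = 0.5278
−0.22·log₂(0.22) = 0.4806
Sum ≈ 2.2335 → 2.233 bits.

2.233 bits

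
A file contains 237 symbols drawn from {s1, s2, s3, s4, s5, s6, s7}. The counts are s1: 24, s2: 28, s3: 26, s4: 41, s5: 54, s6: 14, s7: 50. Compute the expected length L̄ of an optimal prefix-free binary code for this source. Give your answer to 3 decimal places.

Probabilities are the counts divided by 237.
Repeatedly combine the two least-probable nodes; the expected code length is the sum of the merged weights.
merge 14/237 + 8/79 → 38/237
merge 26/237 + 28/237 → 18/79
merge 38/237 + 41/237 → 1/3
merge 50/237 + 18/79 → 104/237
merge 18/79 + 1/3 → 133/237
merge 104/237 + 133/237 → 1
L = 38/237 + 18/79 + 1/3 + 104/237 + 133/237 + 1 = 215/79 ≈ 2.722 bits/symbol.

2.722 bits/symbol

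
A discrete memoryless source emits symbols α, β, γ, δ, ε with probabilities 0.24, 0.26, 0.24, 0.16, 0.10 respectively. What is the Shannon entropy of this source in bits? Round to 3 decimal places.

H = −Σ pᵢ log₂ pᵢ.
−0.24·log₂(0.24) = 0.4941
−0.26·log₂(0.26) = 0.5053
−0.24·log₂(0.24) = 0.4941
−0.16·log₂(0.16) = 0.4230
−0.10·log₂(0.10) = 0.3322
Sum ≈ 2.2488 → 2.249 bits.

2.249 bits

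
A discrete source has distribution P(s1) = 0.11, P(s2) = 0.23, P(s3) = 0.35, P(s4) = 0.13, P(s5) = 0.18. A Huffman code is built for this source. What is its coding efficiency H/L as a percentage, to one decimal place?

Entropy H = −Σ p log₂ p ≈ 2.1960 bits.
Huffman merges: 11/100+13/100→6/25; 9/50+23/100→41/100; 6/25+7/20→59/100; 41/100+59/100→1. L = 56/25 ≈ 2.2400.
Efficiency = H/L = 2.1960/2.2400 = 98.0%.

98.0%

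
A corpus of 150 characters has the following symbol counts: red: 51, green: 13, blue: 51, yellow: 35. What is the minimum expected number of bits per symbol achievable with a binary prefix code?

1.98 bits/symbol

Probabilities are the counts divided by 150.
Repeatedly combine the two least-probable nodes; the expected code length is the sum of the merged weights.
merge 13/150 + 7/30 → 8/25
merge 8/25 + 17/50 → 33/50
merge 17/50 + 33/50 → 1
L = 8/25 + 33/50 + 1 = 99/50 = 1.98 bits/symbol.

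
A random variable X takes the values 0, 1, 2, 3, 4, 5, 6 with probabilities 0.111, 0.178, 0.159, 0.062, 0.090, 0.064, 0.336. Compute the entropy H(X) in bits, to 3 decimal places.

2.561 bits

H = −Σ pᵢ log₂ pᵢ.
−0.111·log₂(0.111) = 0.3520
−0.178·log₂(0.178) = 0.4432
−0.159·log₂(0.159) = 0.4218
−0.062·log₂(0.062) = 0.2487
−0.090·log₂(0.090) = 0.3127
−0.064·log₂(0.064) = 0.2538
−0.336·log₂(0.336) = 0.5287
Sum ≈ 2.5609 → 2.561 bits.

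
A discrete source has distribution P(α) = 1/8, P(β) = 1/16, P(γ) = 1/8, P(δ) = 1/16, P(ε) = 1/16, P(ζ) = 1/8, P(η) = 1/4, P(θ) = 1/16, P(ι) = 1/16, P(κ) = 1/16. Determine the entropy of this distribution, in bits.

3.125 bits

Each probability is a power of 1/2, so log₂(1/p) is an integer.
H = Σ p·log₂(1/p) = 1/8·3 + 1/16·4 + 1/8·3 + 1/16·4 + 1/16·4 + 1/8·3 + 1/4·2 + 1/16·4 + 1/16·4 + 1/16·4 = 3.125 bits.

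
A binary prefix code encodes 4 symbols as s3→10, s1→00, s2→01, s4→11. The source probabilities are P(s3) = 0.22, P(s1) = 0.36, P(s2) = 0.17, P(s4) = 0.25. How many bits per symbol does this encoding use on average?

2 bits/symbol

L̄ = Σ pᵢ·ℓᵢ = 0.22·2 + 0.36·2 + 0.17·2 + 0.25·2 = 2 bits/symbol.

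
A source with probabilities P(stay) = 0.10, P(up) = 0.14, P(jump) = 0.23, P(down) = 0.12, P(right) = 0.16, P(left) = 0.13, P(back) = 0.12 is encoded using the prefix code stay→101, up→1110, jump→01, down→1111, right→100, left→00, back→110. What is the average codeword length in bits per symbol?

L̄ = Σ pᵢ·ℓᵢ = 0.10·3 + 0.14·4 + 0.23·2 + 0.12·4 + 0.16·3 + 0.13·2 + 0.12·3 = 2.9 bits/symbol.

2.9 bits/symbol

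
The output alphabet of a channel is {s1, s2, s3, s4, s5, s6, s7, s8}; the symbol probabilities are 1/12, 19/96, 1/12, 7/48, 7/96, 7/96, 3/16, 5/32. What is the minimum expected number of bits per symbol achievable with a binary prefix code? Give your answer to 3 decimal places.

Repeatedly combine the two least-probable nodes; the expected code length is the sum of the merged weights.
merge 7/96 + 7/96 → 7/48
merge 1/12 + 1/12 → 1/6
merge 7/48 + 7/48 → 7/24
merge 5/32 + 1/6 → 31/96
merge 3/16 + 19/96 → 37/96
merge 7/24 + 31/96 → 59/96
merge 37/96 + 59/96 → 1
L = 7/48 + 1/6 + 7/24 + 31/96 + 37/96 + 59/96 + 1 = 281/96 ≈ 2.927 bits/symbol.

2.927 bits/symbol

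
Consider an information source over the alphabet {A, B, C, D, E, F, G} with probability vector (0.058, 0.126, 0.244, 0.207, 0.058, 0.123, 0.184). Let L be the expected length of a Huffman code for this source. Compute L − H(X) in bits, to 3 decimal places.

0.024 bits

Entropy H = −Σ p log₂ p ≈ 2.6412 bits.
Huffman merges: 29/500+29/500→29/250; 29/250+123/1000→239/1000; 63/500+23/125→31/100; 207/1000+239/1000→223/500; 61/250+31/100→277/500; 223/500+277/500→1. L = 533/200 ≈ 2.6650.
L − H = 2.6650 − 2.6412 = 0.024 bits.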